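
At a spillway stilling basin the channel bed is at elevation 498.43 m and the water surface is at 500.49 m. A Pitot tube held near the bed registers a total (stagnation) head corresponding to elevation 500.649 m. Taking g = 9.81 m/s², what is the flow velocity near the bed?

Near the bed, under hydrostatic conditions, the piezometric head (z + ψ) equals the free-surface elevation, 500.49 m.
Velocity head = total − piezometric = 500.649 − 500.49 = 0.159 m.
v = √(2g·h_v) = √(2 × 9.81 × 0.159) = 1.77 m/s.

v ≈ 1.77 m/s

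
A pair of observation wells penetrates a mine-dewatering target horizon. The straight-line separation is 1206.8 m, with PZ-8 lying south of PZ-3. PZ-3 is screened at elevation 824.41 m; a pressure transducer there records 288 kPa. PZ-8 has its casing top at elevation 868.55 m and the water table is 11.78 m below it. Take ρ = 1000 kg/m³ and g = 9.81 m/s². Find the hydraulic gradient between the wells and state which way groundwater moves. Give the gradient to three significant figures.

Pressure head at PZ-3: ψ = P/(ρg) = 288×1000 / (1000 × 9.81) = 29.36 m.
Total head at PZ-3: h = z + ψ = 824.41 + 29.36 = 853.77 m.
Total head at PZ-8: h = 868.55 − 11.78 = 856.77 m.
Head difference: h(PZ-3) − h(PZ-8) = 853.77 − 856.77 = -3.00 m.
Hydraulic gradient: i = |Δh| / L = 3.00 / 1206.8 = 0.00249.
Flow is from higher to lower head: from PZ-8 toward PZ-3, i.e. toward the north.

i ≈ 0.00249; groundwater flows toward the north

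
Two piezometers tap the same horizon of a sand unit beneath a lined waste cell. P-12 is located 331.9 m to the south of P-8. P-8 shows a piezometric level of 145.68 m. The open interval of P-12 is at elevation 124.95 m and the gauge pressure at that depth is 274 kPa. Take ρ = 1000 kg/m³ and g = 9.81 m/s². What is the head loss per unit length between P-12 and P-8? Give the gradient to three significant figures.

Total head at P-8: h = 145.68 m (water level in the piezometer is the total head).
Pressure head at P-12: ψ = P/(ρg) = 274×1000 / (1000 × 9.81) = 27.93 m.
Total head at P-12: h = z + ψ = 124.95 + 27.93 = 152.88 m.
Head difference: h(P-8) − h(P-12) = 145.68 − 152.88 = -7.20 m.
Hydraulic gradient: i = |Δh| / L = 7.20 / 331.9 = 0.0217.

i ≈ 0.0217 m/m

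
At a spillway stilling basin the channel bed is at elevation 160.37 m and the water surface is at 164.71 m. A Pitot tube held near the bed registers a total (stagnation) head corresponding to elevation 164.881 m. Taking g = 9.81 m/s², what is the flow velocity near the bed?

v ≈ 1.83 m/s

Near the bed, under hydrostatic conditions, the piezometric head (z + ψ) equals the free-surface elevation, 164.71 m.
Velocity head = total − piezometric = 164.881 − 164.71 = 0.171 m.
v = √(2g·h_v) = √(2 × 9.81 × 0.171) = 1.83 m/s.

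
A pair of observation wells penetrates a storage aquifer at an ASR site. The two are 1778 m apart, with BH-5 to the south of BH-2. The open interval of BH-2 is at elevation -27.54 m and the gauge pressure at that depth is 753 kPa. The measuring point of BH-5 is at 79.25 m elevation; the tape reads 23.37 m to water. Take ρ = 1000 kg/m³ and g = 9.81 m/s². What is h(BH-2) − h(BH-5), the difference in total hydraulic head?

Δh ≈ -6.66 m

Pressure head at BH-2: ψ = P/(ρg) = 753×1000 / (1000 × 9.81) = 76.76 m.
Total head at BH-2: h = z + ψ = -27.54 + 76.76 = 49.22 m.
Total head at BH-5: h = 79.25 − 23.37 = 55.88 m.
Head difference: h(BH-2) − h(BH-5) = 49.22 − 55.88 = -6.66 m.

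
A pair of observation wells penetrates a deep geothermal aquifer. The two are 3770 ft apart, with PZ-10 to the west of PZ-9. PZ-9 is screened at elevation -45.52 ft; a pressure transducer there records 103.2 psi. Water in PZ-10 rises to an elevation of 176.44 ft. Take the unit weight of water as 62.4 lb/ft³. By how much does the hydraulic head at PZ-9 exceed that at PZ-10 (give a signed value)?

Δh ≈ 16.19 ft

Pressure head at PZ-9: ψ = 144·P/γ = 144 × 103.2 / 62.4 = 238.15 ft.
Total head at PZ-9: h = z + ψ = -45.52 + 238.15 = 192.63 ft.
Total head at PZ-10: h = 176.44 ft (water level in the piezometer is the total head).
Head difference: h(PZ-9) − h(PZ-10) = 192.63 − 176.44 = 16.19 ft.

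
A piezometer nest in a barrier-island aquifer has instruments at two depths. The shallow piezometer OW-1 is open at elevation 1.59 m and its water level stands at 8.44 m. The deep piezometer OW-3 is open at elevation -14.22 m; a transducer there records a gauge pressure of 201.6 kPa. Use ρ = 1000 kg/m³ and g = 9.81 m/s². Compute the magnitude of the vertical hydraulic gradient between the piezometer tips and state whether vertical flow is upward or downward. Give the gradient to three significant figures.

|i_v| ≈ 0.133; vertical flow is downward

Total head at OW-1: h = 8.44 m (water level in the standpipe).
Pressure head at OW-3: ψ = P/(ρg) = 201.6×1000 / (1000 × 9.81) = 20.55 m.
Total head at OW-3: h = z + ψ = -14.22 + 20.55 = 6.33 m.
Δh = h(OW-1) − h(OW-3) = 8.44 − 6.33 = 2.11 m.
Vertical separation Δz = 1.59 − (-14.22) = 15.81 m.
|i_v| = |Δh| / Δz = 2.11 / 15.81 = 0.133.
Head is higher in the shallow piezometer, so vertical flow is downward (recharge condition).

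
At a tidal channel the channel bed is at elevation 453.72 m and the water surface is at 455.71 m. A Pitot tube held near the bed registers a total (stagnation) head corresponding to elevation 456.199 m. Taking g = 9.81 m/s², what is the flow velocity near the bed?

Near the bed, under hydrostatic conditions, the piezometric head (z + ψ) equals the free-surface elevation, 455.71 m.
Velocity head = total − piezometric = 456.199 − 455.71 = 0.489 m.
v = √(2g·h_v) = √(2 × 9.81 × 0.489) = 3.10 m/s.

v ≈ 3.10 m/s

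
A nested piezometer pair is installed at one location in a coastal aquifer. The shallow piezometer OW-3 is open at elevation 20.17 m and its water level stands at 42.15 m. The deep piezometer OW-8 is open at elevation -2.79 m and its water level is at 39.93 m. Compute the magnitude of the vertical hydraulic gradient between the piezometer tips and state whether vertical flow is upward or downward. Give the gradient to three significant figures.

Total head at OW-3: h = 42.15 m (water level in the standpipe).
Total head at OW-8: h = 39.93 m.
Δh = h(OW-3) − h(OW-8) = 42.15 − 39.93 = 2.22 m.
Vertical separation Δz = 20.17 − (-2.79) = 22.96 m.
|i_v| = |Δh| / Δz = 2.22 / 22.96 = 0.0967.
Head is higher in the shallow piezometer, so vertical flow is downward (recharge condition).

|i_v| ≈ 0.0967; vertical flow is downward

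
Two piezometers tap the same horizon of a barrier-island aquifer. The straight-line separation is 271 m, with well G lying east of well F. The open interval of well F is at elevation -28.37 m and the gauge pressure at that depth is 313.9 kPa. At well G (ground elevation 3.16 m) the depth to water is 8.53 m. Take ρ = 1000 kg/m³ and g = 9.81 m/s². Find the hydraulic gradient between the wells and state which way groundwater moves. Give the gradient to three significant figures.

Pressure head at well F: ψ = P/(ρg) = 313.9×1000 / (1000 × 9.81) = 32.00 m.
Total head at well F: h = z + ψ = -28.37 + 32.00 = 3.63 m.
Total head at well G: h = 3.16 − 8.53 = -5.37 m.
Head difference: h(well F) − h(well G) = 3.63 − (-5.37) = 9.00 m.
Hydraulic gradient: i = |Δh| / L = 9.00 / 271 = 0.0332.
Flow is from higher to lower head: from well F toward well G, i.e. toward the east.

i ≈ 0.0332; groundwater flows toward the east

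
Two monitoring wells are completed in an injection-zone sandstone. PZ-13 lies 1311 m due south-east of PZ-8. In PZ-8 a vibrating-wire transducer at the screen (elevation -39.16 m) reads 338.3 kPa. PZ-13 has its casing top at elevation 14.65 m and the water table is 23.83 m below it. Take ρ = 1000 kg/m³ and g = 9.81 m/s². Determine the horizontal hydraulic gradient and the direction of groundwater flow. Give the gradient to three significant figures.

Pressure head at PZ-8: ψ = P/(ρg) = 338.3×1000 / (1000 × 9.81) = 34.49 m.
Total head at PZ-8: h = z + ψ = -39.16 + 34.49 = -4.67 m.
Total head at PZ-13: h = 14.65 − 23.83 = -9.18 m.
Head difference: h(PZ-8) − h(PZ-13) = -4.67 − (-9.18) = 4.51 m.
Hydraulic gradient: i = |Δh| / L = 4.51 / 1311 = 0.00344.
Flow is from higher to lower head: from PZ-8 toward PZ-13, i.e. toward the south-east.

i ≈ 0.00344; groundwater flows toward the south-east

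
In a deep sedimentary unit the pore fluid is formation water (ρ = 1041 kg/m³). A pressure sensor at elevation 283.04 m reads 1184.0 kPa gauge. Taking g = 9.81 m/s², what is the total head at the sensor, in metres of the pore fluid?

ψ = P/(ρg) = 1184.0×1000 / (1041 × 9.81) = 115.94 m.
h = z + ψ = 283.04 + 115.94 = 398.98 m.

h ≈ 398.98 m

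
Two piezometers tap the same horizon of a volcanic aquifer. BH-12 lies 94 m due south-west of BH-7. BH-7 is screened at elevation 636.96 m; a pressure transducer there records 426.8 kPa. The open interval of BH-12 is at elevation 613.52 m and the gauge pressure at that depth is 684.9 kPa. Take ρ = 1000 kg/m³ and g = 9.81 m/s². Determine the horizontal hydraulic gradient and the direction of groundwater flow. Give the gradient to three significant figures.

Pressure head at BH-7: ψ = P/(ρg) = 426.8×1000 / (1000 × 9.81) = 43.51 m.
Total head at BH-7: h = z + ψ = 636.96 + 43.51 = 680.47 m.
Pressure head at BH-12: ψ = P/(ρg) = 684.9×1000 / (1000 × 9.81) = 69.82 m.
Total head at BH-12: h = z + ψ = 613.52 + 69.82 = 683.34 m.
Head difference: h(BH-7) − h(BH-12) = 680.47 − 683.34 = -2.87 m.
Hydraulic gradient: i = |Δh| / L = 2.87 / 94 = 0.0305.
Flow is from higher to lower head: from BH-12 toward BH-7, i.e. toward the north-east.

i ≈ 0.0305; groundwater flows toward the north-east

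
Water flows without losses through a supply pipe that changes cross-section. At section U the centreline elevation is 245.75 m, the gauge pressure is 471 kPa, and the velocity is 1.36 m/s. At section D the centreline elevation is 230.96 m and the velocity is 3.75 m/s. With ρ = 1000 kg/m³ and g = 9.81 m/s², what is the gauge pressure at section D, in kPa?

P₂ ≈ 610 kPa

Pressure head at U: ψ₁ = P₁/(ρg) = 471×1000 / (1000 × 9.81) = 48.01 m.
Velocity heads: v₁²/2g = 1.36²/19.62 = 0.094 m; v₂²/2g = 3.75²/19.62 = 0.717 m.
Total head H = z₁ + ψ₁ + v₁²/2g = 245.75 + 48.01 + 0.094 = 293.85 m.
ψ₂ = H − z₂ − v₂²/2g = 293.85 − 230.96 − 0.717 = 62.17 m.
P₂ = ρgψ₂ = 1000 × 9.81 × 62.17 ≈ 610 kPa.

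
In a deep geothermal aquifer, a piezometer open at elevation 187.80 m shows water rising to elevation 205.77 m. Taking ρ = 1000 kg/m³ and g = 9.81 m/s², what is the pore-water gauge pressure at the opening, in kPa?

Pressure head ψ = h − z = 205.77 − 187.80 = 17.97 m.
P = ρgψ = 1000 × 9.81 × 17.97 = 176286 Pa ≈ 176 kPa.

P ≈ 176 kPa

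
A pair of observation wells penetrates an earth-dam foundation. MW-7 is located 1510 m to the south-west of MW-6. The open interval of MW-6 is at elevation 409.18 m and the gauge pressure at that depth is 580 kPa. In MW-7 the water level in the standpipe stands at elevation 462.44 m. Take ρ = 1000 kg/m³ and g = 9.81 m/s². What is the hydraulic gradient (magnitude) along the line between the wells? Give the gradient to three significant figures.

i ≈ 0.00388

Pressure head at MW-6: ψ = P/(ρg) = 580×1000 / (1000 × 9.81) = 59.12 m.
Total head at MW-6: h = z + ψ = 409.18 + 59.12 = 468.30 m.
Total head at MW-7: h = 462.44 m (water level in the piezometer is the total head).
Head difference: h(MW-6) − h(MW-7) = 468.30 − 462.44 = 5.86 m.
Hydraulic gradient: i = |Δh| / L = 5.86 / 1510 = 0.00388.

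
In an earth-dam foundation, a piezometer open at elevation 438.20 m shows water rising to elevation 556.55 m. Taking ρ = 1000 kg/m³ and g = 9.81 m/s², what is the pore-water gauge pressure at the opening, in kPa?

P ≈ 1160 kPa

Pressure head ψ = h − z = 556.55 − 438.20 = 118.35 m.
P = ρgψ = 1000 × 9.81 × 118.35 = 1161014 Pa ≈ 1160 kPa.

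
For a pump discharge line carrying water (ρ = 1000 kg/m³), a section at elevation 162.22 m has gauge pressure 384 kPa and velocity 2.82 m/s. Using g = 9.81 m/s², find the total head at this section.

Pressure head ψ = P/(ρg) = 384×1000 / (1000 × 9.81) = 39.14 m.
Velocity head = v²/(2g) = 2.82² / (2 × 9.81) = 0.405 m.
h = z + ψ + v²/(2g) = 162.22 + 39.14 + 0.405 = 201.77 m.

h ≈ 201.77 m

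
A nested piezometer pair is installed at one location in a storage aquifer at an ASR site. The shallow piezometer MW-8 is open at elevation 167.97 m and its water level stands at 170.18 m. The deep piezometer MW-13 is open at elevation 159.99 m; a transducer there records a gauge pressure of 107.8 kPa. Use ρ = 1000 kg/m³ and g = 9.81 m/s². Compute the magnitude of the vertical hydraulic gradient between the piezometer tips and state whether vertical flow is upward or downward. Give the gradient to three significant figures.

Total head at MW-8: h = 170.18 m (water level in the standpipe).
Pressure head at MW-13: ψ = P/(ρg) = 107.8×1000 / (1000 × 9.81) = 10.99 m.
Total head at MW-13: h = z + ψ = 159.99 + 10.99 = 170.98 m.
Δh = h(MW-8) − h(MW-13) = 170.18 − 170.98 = -0.80 m.
Vertical separation Δz = 167.97 − 159.99 = 7.98 m.
|i_v| = |Δh| / Δz = 0.80 / 7.98 = 0.100.
Head is higher in the deep piezometer, so vertical flow is upward (discharge condition).

|i_v| ≈ 0.100; vertical flow is upward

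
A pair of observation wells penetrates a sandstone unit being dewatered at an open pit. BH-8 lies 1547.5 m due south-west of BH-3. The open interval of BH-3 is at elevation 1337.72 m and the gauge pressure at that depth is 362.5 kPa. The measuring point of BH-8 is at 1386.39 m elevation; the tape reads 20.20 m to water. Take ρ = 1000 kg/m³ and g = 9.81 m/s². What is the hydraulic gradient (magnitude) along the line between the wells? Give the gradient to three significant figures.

i ≈ 0.00548

Pressure head at BH-3: ψ = P/(ρg) = 362.5×1000 / (1000 × 9.81) = 36.95 m.
Total head at BH-3: h = z + ψ = 1337.72 + 36.95 = 1374.67 m.
Total head at BH-8: h = 1386.39 − 20.20 = 1366.19 m.
Head difference: h(BH-3) − h(BH-8) = 1374.67 − 1366.19 = 8.48 m.
Hydraulic gradient: i = |Δh| / L = 8.48 / 1547.5 = 0.00548.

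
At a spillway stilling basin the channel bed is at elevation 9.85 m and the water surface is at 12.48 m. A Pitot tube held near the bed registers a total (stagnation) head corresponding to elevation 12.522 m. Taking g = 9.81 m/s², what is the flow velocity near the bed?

Near the bed, under hydrostatic conditions, the piezometric head (z + ψ) equals the free-surface elevation, 12.48 m.
Velocity head = total − piezometric = 12.522 − 12.48 = 0.042 m.
v = √(2g·h_v) = √(2 × 9.81 × 0.042) = 0.908 m/s.

v ≈ 0.908 m/s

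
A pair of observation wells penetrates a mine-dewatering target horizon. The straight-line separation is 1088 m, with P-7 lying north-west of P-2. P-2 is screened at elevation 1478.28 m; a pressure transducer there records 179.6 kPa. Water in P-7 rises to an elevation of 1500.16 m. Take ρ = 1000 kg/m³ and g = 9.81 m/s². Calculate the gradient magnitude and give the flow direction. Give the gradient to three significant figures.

i ≈ 0.00328; groundwater flows toward the south-east

Pressure head at P-2: ψ = P/(ρg) = 179.6×1000 / (1000 × 9.81) = 18.31 m.
Total head at P-2: h = z + ψ = 1478.28 + 18.31 = 1496.59 m.
Total head at P-7: h = 1500.16 m (water level in the piezometer is the total head).
Head difference: h(P-2) − h(P-7) = 1496.59 − 1500.16 = -3.57 m.
Hydraulic gradient: i = |Δh| / L = 3.57 / 1088 = 0.00328.
Flow is from higher to lower head: from P-7 toward P-2, i.e. toward the south-east.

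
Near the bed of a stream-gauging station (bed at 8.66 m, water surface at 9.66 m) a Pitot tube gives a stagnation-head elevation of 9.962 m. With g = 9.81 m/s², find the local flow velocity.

Near the bed, under hydrostatic conditions, the piezometric head (z + ψ) equals the free-surface elevation, 9.66 m.
Velocity head = total − piezometric = 9.962 − 9.66 = 0.302 m.
v = √(2g·h_v) = √(2 × 9.81 × 0.302) = 2.43 m/s.

v ≈ 2.43 m/s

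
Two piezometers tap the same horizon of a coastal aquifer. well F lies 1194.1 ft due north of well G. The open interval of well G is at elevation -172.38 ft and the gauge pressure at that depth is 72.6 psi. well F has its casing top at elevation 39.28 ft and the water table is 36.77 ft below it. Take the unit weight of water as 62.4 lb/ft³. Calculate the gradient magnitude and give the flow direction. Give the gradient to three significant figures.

Pressure head at well G: ψ = 144·P/γ = 144 × 72.6 / 62.4 = 167.54 ft.
Total head at well G: h = z + ψ = -172.38 + 167.54 = -4.84 ft.
Total head at well F: h = 39.28 − 36.77 = 2.51 ft.
Head difference: h(well G) − h(well F) = -4.84 − 2.51 = -7.35 ft.
Hydraulic gradient: i = |Δh| / L = 7.35 / 1194.1 = 0.00616.
Flow is from higher to lower head: from well F toward well G, i.e. toward the south.

i ≈ 0.00616; groundwater flows toward the south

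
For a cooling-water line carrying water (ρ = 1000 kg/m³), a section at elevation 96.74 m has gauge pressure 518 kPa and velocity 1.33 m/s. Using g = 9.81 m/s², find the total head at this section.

h ≈ 149.63 m

Pressure head ψ = P/(ρg) = 518×1000 / (1000 × 9.81) = 52.80 m.
Velocity head = v²/(2g) = 1.33² / (2 × 9.81) = 0.090 m.
h = z + ψ + v²/(2g) = 96.74 + 52.80 + 0.090 = 149.63 m.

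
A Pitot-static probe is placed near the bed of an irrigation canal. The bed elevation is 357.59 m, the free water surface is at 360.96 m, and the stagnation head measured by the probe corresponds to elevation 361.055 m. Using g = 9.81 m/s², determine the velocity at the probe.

Near the bed, under hydrostatic conditions, the piezometric head (z + ψ) equals the free-surface elevation, 360.96 m.
Velocity head = total − piezometric = 361.055 − 360.96 = 0.095 m.
v = √(2g·h_v) = √(2 × 9.81 × 0.095) = 1.37 m/s.

v ≈ 1.37 m/s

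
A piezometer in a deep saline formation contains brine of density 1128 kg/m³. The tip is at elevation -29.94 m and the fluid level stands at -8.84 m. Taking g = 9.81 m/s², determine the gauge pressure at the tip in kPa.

P ≈ 233 kPa

Pressure head ψ = h − z = -8.84 − (-29.94) = 21.10 m.
P = ρgψ = 1128 × 9.81 × 21.10 = 233486 Pa ≈ 233 kPa.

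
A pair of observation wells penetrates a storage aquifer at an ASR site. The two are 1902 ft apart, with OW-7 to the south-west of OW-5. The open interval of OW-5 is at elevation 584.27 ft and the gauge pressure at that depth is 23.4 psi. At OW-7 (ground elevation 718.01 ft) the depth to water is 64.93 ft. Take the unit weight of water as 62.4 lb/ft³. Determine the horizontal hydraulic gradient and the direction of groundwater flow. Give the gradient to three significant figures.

i ≈ 0.00779; groundwater flows toward the north-east

Pressure head at OW-5: ψ = 144·P/γ = 144 × 23.4 / 62.4 = 54.00 ft.
Total head at OW-5: h = z + ψ = 584.27 + 54.00 = 638.27 ft.
Total head at OW-7: h = 718.01 − 64.93 = 653.08 ft.
Head difference: h(OW-5) − h(OW-7) = 638.27 − 653.08 = -14.81 ft.
Hydraulic gradient: i = |Δh| / L = 14.81 / 1902 = 0.00779.
Flow is from higher to lower head: from OW-7 toward OW-5, i.e. toward the north-east.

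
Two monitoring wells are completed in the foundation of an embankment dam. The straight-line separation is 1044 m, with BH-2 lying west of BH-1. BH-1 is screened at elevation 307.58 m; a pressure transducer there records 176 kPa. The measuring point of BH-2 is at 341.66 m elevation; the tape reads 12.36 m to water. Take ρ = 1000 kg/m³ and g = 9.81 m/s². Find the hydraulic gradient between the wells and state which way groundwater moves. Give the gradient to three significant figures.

i ≈ 0.00362; groundwater flows toward the east

Pressure head at BH-1: ψ = P/(ρg) = 176×1000 / (1000 × 9.81) = 17.94 m.
Total head at BH-1: h = z + ψ = 307.58 + 17.94 = 325.52 m.
Total head at BH-2: h = 341.66 − 12.36 = 329.30 m.
Head difference: h(BH-1) − h(BH-2) = 325.52 − 329.30 = -3.78 m.
Hydraulic gradient: i = |Δh| / L = 3.78 / 1044 = 0.00362.
Flow is from higher to lower head: from BH-2 toward BH-1, i.e. toward the east.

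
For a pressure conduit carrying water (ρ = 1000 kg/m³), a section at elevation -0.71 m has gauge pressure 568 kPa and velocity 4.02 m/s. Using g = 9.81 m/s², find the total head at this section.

h ≈ 58.01 m

Pressure head ψ = P/(ρg) = 568×1000 / (1000 × 9.81) = 57.90 m.
Velocity head = v²/(2g) = 4.02² / (2 × 9.81) = 0.824 m.
h = z + ψ + v²/(2g) = -0.71 + 57.90 + 0.824 = 58.01 m.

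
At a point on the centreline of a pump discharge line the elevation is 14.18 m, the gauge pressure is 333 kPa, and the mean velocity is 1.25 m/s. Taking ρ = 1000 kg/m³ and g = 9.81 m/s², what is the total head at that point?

h ≈ 48.20 m

Pressure head ψ = P/(ρg) = 333×1000 / (1000 × 9.81) = 33.94 m.
Velocity head = v²/(2g) = 1.25² / (2 × 9.81) = 0.080 m.
h = z + ψ + v²/(2g) = 14.18 + 33.94 + 0.080 = 48.20 m.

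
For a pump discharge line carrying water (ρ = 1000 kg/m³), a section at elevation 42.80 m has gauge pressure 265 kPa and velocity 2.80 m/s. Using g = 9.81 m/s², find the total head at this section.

h ≈ 70.21 m

Pressure head ψ = P/(ρg) = 265×1000 / (1000 × 9.81) = 27.01 m.
Velocity head = v²/(2g) = 2.80² / (2 × 9.81) = 0.400 m.
h = z + ψ + v²/(2g) = 42.80 + 27.01 + 0.400 = 70.21 m.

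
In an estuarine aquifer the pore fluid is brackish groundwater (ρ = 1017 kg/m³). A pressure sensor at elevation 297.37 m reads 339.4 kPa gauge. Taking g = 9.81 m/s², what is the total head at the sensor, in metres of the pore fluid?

h ≈ 331.39 m

ψ = P/(ρg) = 339.4×1000 / (1017 × 9.81) = 34.02 m.
h = z + ψ = 297.37 + 34.02 = 331.39 m.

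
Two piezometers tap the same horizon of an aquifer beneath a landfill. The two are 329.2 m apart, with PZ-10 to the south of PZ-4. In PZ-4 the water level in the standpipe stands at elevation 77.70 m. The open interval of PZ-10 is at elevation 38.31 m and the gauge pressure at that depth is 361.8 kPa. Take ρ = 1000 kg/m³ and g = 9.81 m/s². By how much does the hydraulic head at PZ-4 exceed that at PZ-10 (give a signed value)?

Δh ≈ 2.51 m

Total head at PZ-4: h = 77.70 m (water level in the piezometer is the total head).
Pressure head at PZ-10: ψ = P/(ρg) = 361.8×1000 / (1000 × 9.81) = 36.88 m.
Total head at PZ-10: h = z + ψ = 38.31 + 36.88 = 75.19 m.
Head difference: h(PZ-4) − h(PZ-10) = 77.70 − 75.19 = 2.51 m.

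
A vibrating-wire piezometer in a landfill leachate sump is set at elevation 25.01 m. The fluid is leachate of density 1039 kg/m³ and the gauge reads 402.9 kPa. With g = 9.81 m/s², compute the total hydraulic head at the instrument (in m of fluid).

ψ = P/(ρg) = 402.9×1000 / (1039 × 9.81) = 39.53 m.
h = z + ψ = 25.01 + 39.53 = 64.54 m.

h ≈ 64.54 m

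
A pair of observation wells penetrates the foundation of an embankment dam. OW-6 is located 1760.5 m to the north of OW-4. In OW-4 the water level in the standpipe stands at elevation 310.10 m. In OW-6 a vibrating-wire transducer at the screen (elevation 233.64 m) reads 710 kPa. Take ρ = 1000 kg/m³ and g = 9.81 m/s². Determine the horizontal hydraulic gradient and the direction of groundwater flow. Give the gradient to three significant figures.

Total head at OW-4: h = 310.10 m (water level in the piezometer is the total head).
Pressure head at OW-6: ψ = P/(ρg) = 710×1000 / (1000 × 9.81) = 72.38 m.
Total head at OW-6: h = z + ψ = 233.64 + 72.38 = 306.02 m.
Head difference: h(OW-4) − h(OW-6) = 310.10 − 306.02 = 4.08 m.
Hydraulic gradient: i = |Δh| / L = 4.08 / 1760.5 = 0.00232.
Flow is from higher to lower head: from OW-4 toward OW-6, i.e. toward the north.

i ≈ 0.00232; groundwater flows toward the north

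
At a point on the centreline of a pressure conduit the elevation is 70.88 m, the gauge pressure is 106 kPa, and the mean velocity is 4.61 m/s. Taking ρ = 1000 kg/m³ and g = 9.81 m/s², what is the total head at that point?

h ≈ 82.77 m

Pressure head ψ = P/(ρg) = 106×1000 / (1000 × 9.81) = 10.81 m.
Velocity head = v²/(2g) = 4.61² / (2 × 9.81) = 1.083 m.
h = z + ψ + v²/(2g) = 70.88 + 10.81 + 1.083 = 82.77 m.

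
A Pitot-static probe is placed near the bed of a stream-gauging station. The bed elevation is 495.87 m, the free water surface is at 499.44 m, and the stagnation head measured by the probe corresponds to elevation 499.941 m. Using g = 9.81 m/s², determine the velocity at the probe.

Near the bed, under hydrostatic conditions, the piezometric head (z + ψ) equals the free-surface elevation, 499.44 m.
Velocity head = total − piezometric = 499.941 − 499.44 = 0.501 m.
v = √(2g·h_v) = √(2 × 9.81 × 0.501) = 3.14 m/s.

v ≈ 3.14 m/s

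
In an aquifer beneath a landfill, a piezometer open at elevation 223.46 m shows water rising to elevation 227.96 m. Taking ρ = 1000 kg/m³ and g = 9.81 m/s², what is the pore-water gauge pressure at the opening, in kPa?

Pressure head ψ = h − z = 227.96 − 223.46 = 4.50 m.
P = ρgψ = 1000 × 9.81 × 4.50 = 44145 Pa ≈ 44.1 kPa.

P ≈ 44.1 kPa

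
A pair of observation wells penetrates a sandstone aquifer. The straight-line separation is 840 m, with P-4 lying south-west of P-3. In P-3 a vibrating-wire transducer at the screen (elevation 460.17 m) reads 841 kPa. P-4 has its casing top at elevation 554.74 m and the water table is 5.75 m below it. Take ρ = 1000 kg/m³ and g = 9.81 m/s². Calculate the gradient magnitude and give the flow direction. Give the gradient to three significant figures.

Pressure head at P-3: ψ = P/(ρg) = 841×1000 / (1000 × 9.81) = 85.73 m.
Total head at P-3: h = z + ψ = 460.17 + 85.73 = 545.90 m.
Total head at P-4: h = 554.74 − 5.75 = 548.99 m.
Head difference: h(P-3) − h(P-4) = 545.90 − 548.99 = -3.09 m.
Hydraulic gradient: i = |Δh| / L = 3.09 / 840 = 0.00368.
Flow is from higher to lower head: from P-4 toward P-3, i.e. toward the north-east.

i ≈ 0.00368; groundwater flows toward the north-east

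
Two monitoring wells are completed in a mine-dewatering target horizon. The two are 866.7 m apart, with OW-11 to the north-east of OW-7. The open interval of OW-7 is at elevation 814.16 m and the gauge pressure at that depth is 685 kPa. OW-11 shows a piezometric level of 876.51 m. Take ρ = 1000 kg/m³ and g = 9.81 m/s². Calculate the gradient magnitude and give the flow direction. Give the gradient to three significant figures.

Pressure head at OW-7: ψ = P/(ρg) = 685×1000 / (1000 × 9.81) = 69.83 m.
Total head at OW-7: h = z + ψ = 814.16 + 69.83 = 883.99 m.
Total head at OW-11: h = 876.51 m (water level in the piezometer is the total head).
Head difference: h(OW-7) − h(OW-11) = 883.99 − 876.51 = 7.48 m.
Hydraulic gradient: i = |Δh| / L = 7.48 / 866.7 = 0.00863.
Flow is from higher to lower head: from OW-7 toward OW-11, i.e. toward the north-east.

i ≈ 0.00863; groundwater flows toward the north-east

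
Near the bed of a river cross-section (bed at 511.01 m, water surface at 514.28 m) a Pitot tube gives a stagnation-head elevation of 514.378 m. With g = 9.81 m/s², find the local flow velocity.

Near the bed, under hydrostatic conditions, the piezometric head (z + ψ) equals the free-surface elevation, 514.28 m.
Velocity head = total − piezometric = 514.378 − 514.28 = 0.098 m.
v = √(2g·h_v) = √(2 × 9.81 × 0.098) = 1.39 m/s.

v ≈ 1.39 m/s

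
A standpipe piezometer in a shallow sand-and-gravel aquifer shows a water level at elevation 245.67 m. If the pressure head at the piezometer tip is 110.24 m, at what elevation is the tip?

z = h − ψ = 245.67 − 110.24 = 135.43 m.

z ≈ 135.43 m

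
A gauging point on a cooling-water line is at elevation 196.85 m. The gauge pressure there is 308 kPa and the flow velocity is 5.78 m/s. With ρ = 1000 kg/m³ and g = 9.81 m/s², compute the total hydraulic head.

Pressure head ψ = P/(ρg) = 308×1000 / (1000 × 9.81) = 31.40 m.
Velocity head = v²/(2g) = 5.78² / (2 × 9.81) = 1.703 m.
h = z + ψ + v²/(2g) = 196.85 + 31.40 + 1.703 = 229.95 m.

h ≈ 229.95 m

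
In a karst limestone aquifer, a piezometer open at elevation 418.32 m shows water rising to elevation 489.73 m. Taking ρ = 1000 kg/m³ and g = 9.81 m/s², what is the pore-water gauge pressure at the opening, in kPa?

P ≈ 701 kPa

Pressure head ψ = h − z = 489.73 − 418.32 = 71.41 m.
P = ρgψ = 1000 × 9.81 × 71.41 = 700532 Pa ≈ 701 kPa.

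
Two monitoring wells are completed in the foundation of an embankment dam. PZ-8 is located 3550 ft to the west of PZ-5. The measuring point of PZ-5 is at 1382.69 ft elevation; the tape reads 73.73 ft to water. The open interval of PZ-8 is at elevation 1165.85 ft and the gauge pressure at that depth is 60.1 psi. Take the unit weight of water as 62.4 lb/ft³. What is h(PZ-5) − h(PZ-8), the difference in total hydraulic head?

Total head at PZ-5: h = 1382.69 − 73.73 = 1308.96 ft.
Pressure head at PZ-8: ψ = 144·P/γ = 144 × 60.1 / 62.4 = 138.69 ft.
Total head at PZ-8: h = z + ψ = 1165.85 + 138.69 = 1304.54 ft.
Head difference: h(PZ-5) − h(PZ-8) = 1308.96 − 1304.54 = 4.42 ft.

Δh ≈ 4.42 ft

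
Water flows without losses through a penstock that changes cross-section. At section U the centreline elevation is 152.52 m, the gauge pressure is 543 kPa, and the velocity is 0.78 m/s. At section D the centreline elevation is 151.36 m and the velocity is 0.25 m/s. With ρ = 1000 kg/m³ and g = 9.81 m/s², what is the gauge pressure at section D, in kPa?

Pressure head at U: ψ₁ = P₁/(ρg) = 543×1000 / (1000 × 9.81) = 55.35 m.
Velocity heads: v₁²/2g = 0.78²/19.62 = 0.031 m; v₂²/2g = 0.25²/19.62 = 0.003 m.
Total head H = z₁ + ψ₁ + v₁²/2g = 152.52 + 55.35 + 0.031 = 207.90 m.
ψ₂ = H − z₂ − v₂²/2g = 207.90 − 151.36 − 0.003 = 56.54 m.
P₂ = ρgψ₂ = 1000 × 9.81 × 56.54 ≈ 555 kPa.

P₂ ≈ 555 kPa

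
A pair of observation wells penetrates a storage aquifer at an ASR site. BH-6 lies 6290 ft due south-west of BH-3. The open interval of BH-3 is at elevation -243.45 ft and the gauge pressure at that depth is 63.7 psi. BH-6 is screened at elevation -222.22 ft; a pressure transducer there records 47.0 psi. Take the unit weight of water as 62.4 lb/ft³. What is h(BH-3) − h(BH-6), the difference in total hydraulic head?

Pressure head at BH-3: ψ = 144·P/γ = 144 × 63.7 / 62.4 = 147.00 ft.
Total head at BH-3: h = z + ψ = -243.45 + 147.00 = -96.45 ft.
Pressure head at BH-6: ψ = 144·P/γ = 144 × 47.0 / 62.4 = 108.46 ft.
Total head at BH-6: h = z + ψ = -222.22 + 108.46 = -113.76 ft.
Head difference: h(BH-3) − h(BH-6) = -96.45 − (-113.76) = 17.31 ft.

Δh ≈ 17.31 ft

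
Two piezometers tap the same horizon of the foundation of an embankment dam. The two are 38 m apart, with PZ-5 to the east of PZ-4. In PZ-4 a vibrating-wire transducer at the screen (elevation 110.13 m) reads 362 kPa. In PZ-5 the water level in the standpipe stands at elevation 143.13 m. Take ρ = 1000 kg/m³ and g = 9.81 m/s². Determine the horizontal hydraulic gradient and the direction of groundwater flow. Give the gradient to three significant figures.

i ≈ 0.103; groundwater flows toward the east

Pressure head at PZ-4: ψ = P/(ρg) = 362×1000 / (1000 × 9.81) = 36.90 m.
Total head at PZ-4: h = z + ψ = 110.13 + 36.90 = 147.03 m.
Total head at PZ-5: h = 143.13 m (water level in the piezometer is the total head).
Head difference: h(PZ-4) − h(PZ-5) = 147.03 − 143.13 = 3.90 m.
Hydraulic gradient: i = |Δh| / L = 3.90 / 38 = 0.103.
Flow is from higher to lower head: from PZ-4 toward PZ-5, i.e. toward the east.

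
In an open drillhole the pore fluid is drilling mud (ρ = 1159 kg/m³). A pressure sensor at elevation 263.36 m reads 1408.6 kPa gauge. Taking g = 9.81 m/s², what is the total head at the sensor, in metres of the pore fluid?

ψ = P/(ρg) = 1408.6×1000 / (1159 × 9.81) = 123.89 m.
h = z + ψ = 263.36 + 123.89 = 387.25 m.

h ≈ 387.25 m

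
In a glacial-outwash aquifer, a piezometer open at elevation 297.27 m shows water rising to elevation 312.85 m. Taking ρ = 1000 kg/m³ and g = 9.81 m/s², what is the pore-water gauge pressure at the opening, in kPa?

Pressure head ψ = h − z = 312.85 − 297.27 = 15.58 m.
P = ρgψ = 1000 × 9.81 × 15.58 = 152840 Pa ≈ 153 kPa.

P ≈ 153 kPa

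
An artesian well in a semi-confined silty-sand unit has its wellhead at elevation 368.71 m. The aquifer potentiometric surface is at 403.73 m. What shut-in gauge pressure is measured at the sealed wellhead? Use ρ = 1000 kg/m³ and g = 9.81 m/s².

Head above the cap: Δh = 403.73 − 368.71 = 35.02 m.
P = ρgΔh = 1000 × 9.81 × 35.02 = 343546 Pa ≈ 344 kPa.

P ≈ 344 kPa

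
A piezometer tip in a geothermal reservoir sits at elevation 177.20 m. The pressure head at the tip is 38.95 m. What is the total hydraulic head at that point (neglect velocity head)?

h ≈ 216.15 m

h = z + ψ = 177.20 + 38.95 = 216.15 m.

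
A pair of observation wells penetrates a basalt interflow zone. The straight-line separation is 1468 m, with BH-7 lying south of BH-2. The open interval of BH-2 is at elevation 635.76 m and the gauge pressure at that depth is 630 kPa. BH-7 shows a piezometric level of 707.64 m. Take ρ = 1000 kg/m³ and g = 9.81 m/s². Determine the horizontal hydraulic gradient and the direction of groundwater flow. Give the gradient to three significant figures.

i ≈ 0.00522; groundwater flows toward the north

Pressure head at BH-2: ψ = P/(ρg) = 630×1000 / (1000 × 9.81) = 64.22 m.
Total head at BH-2: h = z + ψ = 635.76 + 64.22 = 699.98 m.
Total head at BH-7: h = 707.64 m (water level in the piezometer is the total head).
Head difference: h(BH-2) − h(BH-7) = 699.98 − 707.64 = -7.66 m.
Hydraulic gradient: i = |Δh| / L = 7.66 / 1468 = 0.00522.
Flow is from higher to lower head: from BH-7 toward BH-2, i.e. toward the north.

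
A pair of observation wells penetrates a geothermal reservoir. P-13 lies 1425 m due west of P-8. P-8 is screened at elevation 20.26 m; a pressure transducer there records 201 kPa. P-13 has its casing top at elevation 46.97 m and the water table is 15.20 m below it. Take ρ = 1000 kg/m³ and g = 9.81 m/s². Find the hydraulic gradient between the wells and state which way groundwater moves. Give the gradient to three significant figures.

Pressure head at P-8: ψ = P/(ρg) = 201×1000 / (1000 × 9.81) = 20.49 m.
Total head at P-8: h = z + ψ = 20.26 + 20.49 = 40.75 m.
Total head at P-13: h = 46.97 − 15.20 = 31.77 m.
Head difference: h(P-8) − h(P-13) = 40.75 − 31.77 = 8.98 m.
Hydraulic gradient: i = |Δh| / L = 8.98 / 1425 = 0.00630.
Flow is from higher to lower head: from P-8 toward P-13, i.e. toward the west.

i ≈ 0.00630; groundwater flows toward the west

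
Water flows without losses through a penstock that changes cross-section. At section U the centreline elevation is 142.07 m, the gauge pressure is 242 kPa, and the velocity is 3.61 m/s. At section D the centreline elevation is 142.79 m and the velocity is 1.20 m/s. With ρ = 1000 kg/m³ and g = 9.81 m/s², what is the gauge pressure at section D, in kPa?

Pressure head at U: ψ₁ = P₁/(ρg) = 242×1000 / (1000 × 9.81) = 24.67 m.
Velocity heads: v₁²/2g = 3.61²/19.62 = 0.664 m; v₂²/2g = 1.20²/19.62 = 0.073 m.
Total head H = z₁ + ψ₁ + v₁²/2g = 142.07 + 24.67 + 0.664 = 167.40 m.
ψ₂ = H − z₂ − v₂²/2g = 167.40 − 142.79 − 0.073 = 24.54 m.
P₂ = ρgψ₂ = 1000 × 9.81 × 24.54 ≈ 241 kPa.

P₂ ≈ 241 kPa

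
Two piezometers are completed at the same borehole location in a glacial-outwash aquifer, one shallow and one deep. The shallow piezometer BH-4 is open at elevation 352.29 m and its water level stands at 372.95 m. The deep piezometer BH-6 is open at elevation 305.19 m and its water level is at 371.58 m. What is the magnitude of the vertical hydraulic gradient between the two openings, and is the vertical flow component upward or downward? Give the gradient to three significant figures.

|i_v| ≈ 0.0291; vertical flow is downward

Total head at BH-4: h = 372.95 m (water level in the standpipe).
Total head at BH-6: h = 371.58 m.
Δh = h(BH-4) − h(BH-6) = 372.95 − 371.58 = 1.37 m.
Vertical separation Δz = 352.29 − 305.19 = 47.10 m.
|i_v| = |Δh| / Δz = 1.37 / 47.10 = 0.0291.
Head is higher in the shallow piezometer, so vertical flow is downward (recharge condition).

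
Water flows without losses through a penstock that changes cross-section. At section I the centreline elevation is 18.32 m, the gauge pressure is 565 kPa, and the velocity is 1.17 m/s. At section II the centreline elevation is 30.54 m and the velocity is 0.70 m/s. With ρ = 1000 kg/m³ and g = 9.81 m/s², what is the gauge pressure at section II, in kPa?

P₂ ≈ 446 kPa

Pressure head at I: ψ₁ = P₁/(ρg) = 565×1000 / (1000 × 9.81) = 57.59 m.
Velocity heads: v₁²/2g = 1.17²/19.62 = 0.070 m; v₂²/2g = 0.70²/19.62 = 0.025 m.
Total head H = z₁ + ψ₁ + v₁²/2g = 18.32 + 57.59 + 0.070 = 75.98 m.
ψ₂ = H − z₂ − v₂²/2g = 75.98 − 30.54 − 0.025 = 45.42 m.
P₂ = ρgψ₂ = 1000 × 9.81 × 45.42 ≈ 446 kPa.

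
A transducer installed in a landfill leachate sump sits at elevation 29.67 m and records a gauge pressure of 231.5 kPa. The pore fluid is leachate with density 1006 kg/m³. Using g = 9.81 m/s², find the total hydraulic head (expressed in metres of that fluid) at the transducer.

h ≈ 53.13 m

ψ = P/(ρg) = 231.5×1000 / (1006 × 9.81) = 23.46 m.
h = z + ψ = 29.67 + 23.46 = 53.13 m.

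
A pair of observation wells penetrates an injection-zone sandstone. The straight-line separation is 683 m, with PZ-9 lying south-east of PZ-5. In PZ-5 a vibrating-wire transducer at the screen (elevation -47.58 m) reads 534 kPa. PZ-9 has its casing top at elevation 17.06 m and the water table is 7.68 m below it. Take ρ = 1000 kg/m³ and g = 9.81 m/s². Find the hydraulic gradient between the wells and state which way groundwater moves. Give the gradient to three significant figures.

i ≈ 0.00370; groundwater flows toward the north-west

Pressure head at PZ-5: ψ = P/(ρg) = 534×1000 / (1000 × 9.81) = 54.43 m.
Total head at PZ-5: h = z + ψ = -47.58 + 54.43 = 6.85 m.
Total head at PZ-9: h = 17.06 − 7.68 = 9.38 m.
Head difference: h(PZ-5) − h(PZ-9) = 6.85 − 9.38 = -2.53 m.
Hydraulic gradient: i = |Δh| / L = 2.53 / 683 = 0.00370.
Flow is from higher to lower head: from PZ-9 toward PZ-5, i.e. toward the north-west.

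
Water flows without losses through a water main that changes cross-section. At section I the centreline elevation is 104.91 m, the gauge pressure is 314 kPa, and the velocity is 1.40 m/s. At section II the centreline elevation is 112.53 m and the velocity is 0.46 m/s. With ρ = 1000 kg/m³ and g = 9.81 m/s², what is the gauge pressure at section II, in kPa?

P₂ ≈ 240 kPa

Pressure head at I: ψ₁ = P₁/(ρg) = 314×1000 / (1000 × 9.81) = 32.01 m.
Velocity heads: v₁²/2g = 1.40²/19.62 = 0.100 m; v₂²/2g = 0.46²/19.62 = 0.011 m.
Total head H = z₁ + ψ₁ + v₁²/2g = 104.91 + 32.01 + 0.100 = 137.02 m.
ψ₂ = H − z₂ − v₂²/2g = 137.02 − 112.53 − 0.011 = 24.48 m.
P₂ = ρgψ₂ = 1000 × 9.81 × 24.48 ≈ 240 kPa.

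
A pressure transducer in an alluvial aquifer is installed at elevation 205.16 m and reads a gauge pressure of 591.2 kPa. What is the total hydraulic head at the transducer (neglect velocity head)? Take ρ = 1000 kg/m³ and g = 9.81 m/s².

h ≈ 265.43 m

ψ = P/(ρg) = 591.2×1000 / (1000 × 9.81) = 60.27 m.
h = z + ψ = 205.16 + 60.27 = 265.43 m.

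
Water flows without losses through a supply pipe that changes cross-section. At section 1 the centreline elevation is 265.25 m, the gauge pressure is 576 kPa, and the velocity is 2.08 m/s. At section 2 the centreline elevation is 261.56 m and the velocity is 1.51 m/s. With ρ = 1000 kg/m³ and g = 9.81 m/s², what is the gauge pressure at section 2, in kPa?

P₂ ≈ 613 kPa

Pressure head at 1: ψ₁ = P₁/(ρg) = 576×1000 / (1000 × 9.81) = 58.72 m.
Velocity heads: v₁²/2g = 2.08²/19.62 = 0.221 m; v₂²/2g = 1.51²/19.62 = 0.116 m.
Total head H = z₁ + ψ₁ + v₁²/2g = 265.25 + 58.72 + 0.221 = 324.19 m.
ψ₂ = H − z₂ − v₂²/2g = 324.19 − 261.56 − 0.116 = 62.51 m.
P₂ = ρgψ₂ = 1000 × 9.81 × 62.51 ≈ 613 kPa.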